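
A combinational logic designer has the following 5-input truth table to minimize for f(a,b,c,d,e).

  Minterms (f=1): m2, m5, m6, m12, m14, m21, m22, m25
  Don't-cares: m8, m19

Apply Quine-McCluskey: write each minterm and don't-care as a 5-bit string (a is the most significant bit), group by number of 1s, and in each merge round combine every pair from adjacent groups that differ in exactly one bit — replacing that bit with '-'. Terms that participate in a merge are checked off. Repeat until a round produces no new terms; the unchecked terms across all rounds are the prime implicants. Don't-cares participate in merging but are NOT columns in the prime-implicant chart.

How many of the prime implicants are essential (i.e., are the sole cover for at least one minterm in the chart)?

Round 0: 00010✓ 00101✓ 00110✓ 01000✓ 01100✓ 01110✓ 10011 10101✓ 10110✓ 11001
Round 1: -0101 -0110 0-110 00-10 01-00 011-0
PIs = {-0101, -0110, 0-110, 00-10, 01-00, 011-0, 10011, 11001}
Coverage chart:
  m2: 00-10 ←essential
  m5: -0101 ←essential
  m6: -0110,0-110,00-10
  m12: 01-00,011-0
  m14: 0-110,011-0
  m21: -0101 ←essential
  m22: -0110 ←essential
  m25: 11001 ←essential
Essential: -0101, -0110, 00-10, 11001

4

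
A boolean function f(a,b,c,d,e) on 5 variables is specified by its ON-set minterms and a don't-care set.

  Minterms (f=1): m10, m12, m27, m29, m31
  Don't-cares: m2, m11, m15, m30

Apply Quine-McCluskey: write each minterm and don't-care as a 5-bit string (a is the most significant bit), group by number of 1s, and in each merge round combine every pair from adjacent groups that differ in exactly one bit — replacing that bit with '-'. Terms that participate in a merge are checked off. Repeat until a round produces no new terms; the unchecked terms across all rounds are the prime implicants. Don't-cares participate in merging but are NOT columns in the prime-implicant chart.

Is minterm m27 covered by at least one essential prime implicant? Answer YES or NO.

YES

size-2^0 implicants → 00010(✓)  01010(✓)  01011(✓)  01100  01111(✓)  11011(✓)  11101(✓)  11110(✓)  11111(✓)
size-2^1 implicants → -1011(✓)  -1111(✓)  0-010  01-11(✓)  0101-  11-11(✓)  111-1  1111-
size-2^2 implicants → -1-11
Unchecked terms (primes): -1-11, 0-010, 0101-, 01100, 111-1, 1111-
Minterm coverage:
  m10 ⊆ 0-010,0101-
  m12 ⊆ 01100 [E]
  m27 ⊆ -1-11 [E]
  m29 ⊆ 111-1 [E]
  m31 ⊆ -1-11,111-1,1111-
E = {-1-11, 01100, 111-1}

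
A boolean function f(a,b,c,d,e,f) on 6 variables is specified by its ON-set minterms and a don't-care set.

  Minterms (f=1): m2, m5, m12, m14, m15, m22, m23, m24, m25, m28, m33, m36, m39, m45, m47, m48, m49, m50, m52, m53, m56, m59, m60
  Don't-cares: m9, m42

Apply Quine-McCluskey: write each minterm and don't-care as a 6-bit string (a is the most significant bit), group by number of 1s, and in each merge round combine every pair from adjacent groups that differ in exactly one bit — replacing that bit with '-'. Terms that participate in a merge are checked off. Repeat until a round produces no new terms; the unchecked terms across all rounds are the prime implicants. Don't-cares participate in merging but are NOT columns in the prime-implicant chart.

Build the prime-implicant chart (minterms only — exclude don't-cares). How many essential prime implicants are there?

10

size-2^0 implicants → 000010  000101  001001(✓)  001100(✓)  001110(✓)  001111(✓)  010110(✓)  010111(✓)  011000(✓)  011001(✓)  011100(✓)  100001(✓)  100100(✓)  100111(✓)  101010  101101(✓)  101111(✓)  110000(✓)  110001(✓)  110010(✓)  110100(✓)  110101(✓)  111000(✓)  111011  111100(✓)
size-2^1 implicants → -01111  -11000(✓)  -11100(✓)  0-1001  0-1100  0011-0  00111-  01011-  011-00(✓)  01100-  1-0001  1-0100  10-111  1011-1  11-000(✓)  11-100(✓)  110-00(✓)  110-01(✓)  1100-0  11000-(✓)  11010-(✓)  111-00(✓)
size-2^2 implicants → -11-00  11--00  110-0-
Unchecked terms (primes): -01111, -11-00, 0-1001, 0-1100, 000010, 000101, 0011-0, 00111-, 01011-, 01100-, 1-0001, 1-0100, 10-111, 101010, 1011-1, 11--00, 110-0-, 1100-0, 111011
Minterm coverage:
  m2 ⊆ 000010 [E]
  m5 ⊆ 000101 [E]
  m12 ⊆ 0-1100,0011-0
  m14 ⊆ 0011-0,00111-
  m15 ⊆ -01111,00111-
  m22 ⊆ 01011- [E]
  m23 ⊆ 01011- [E]
  m24 ⊆ -11-00,01100-
  m25 ⊆ 0-1001,01100-
  m28 ⊆ -11-00,0-1100
  m33 ⊆ 1-0001 [E]
  m36 ⊆ 1-0100 [E]
  m39 ⊆ 10-111 [E]
  m45 ⊆ 1011-1 [E]
  m47 ⊆ -01111,10-111,1011-1
  m48 ⊆ 11--00,110-0-,1100-0
  m49 ⊆ 1-0001,110-0-
  m50 ⊆ 1100-0 [E]
  m52 ⊆ 1-0100,11--00,110-0-
  m53 ⊆ 110-0- [E]
  m56 ⊆ -11-00,11--00
  m59 ⊆ 111011 [E]
  m60 ⊆ -11-00,11--00
E = {000010, 000101, 01011-, 1-0001, 1-0100, 10-111, 1011-1, 110-0-, 1100-0, 111011}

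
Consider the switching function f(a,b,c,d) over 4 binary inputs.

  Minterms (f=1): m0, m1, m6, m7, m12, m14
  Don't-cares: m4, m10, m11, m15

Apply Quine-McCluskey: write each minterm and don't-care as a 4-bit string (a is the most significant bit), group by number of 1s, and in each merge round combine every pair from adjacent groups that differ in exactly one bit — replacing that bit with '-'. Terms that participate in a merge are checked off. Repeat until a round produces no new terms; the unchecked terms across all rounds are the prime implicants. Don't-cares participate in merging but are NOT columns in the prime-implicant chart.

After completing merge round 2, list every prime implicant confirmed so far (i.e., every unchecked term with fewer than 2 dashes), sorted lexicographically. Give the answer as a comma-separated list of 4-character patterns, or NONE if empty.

0-00, 000-

size-2^0 implicants → 0000(✓)  0001(✓)  0100(✓)  0110(✓)  0111(✓)  1010(✓)  1011(✓)  1100(✓)  1110(✓)  1111(✓)
size-2^1 implicants → -100(✓)  -110(✓)  -111(✓)  0-00  000-  01-0(✓)  011-(✓)  1-10(✓)  1-11(✓)  101-(✓)  11-0(✓)  111-(✓)
size-2^2 implicants → -1-0  -11-  1-1-
Unchecked terms (primes): -1-0, -11-, 0-00, 000-, 1-1-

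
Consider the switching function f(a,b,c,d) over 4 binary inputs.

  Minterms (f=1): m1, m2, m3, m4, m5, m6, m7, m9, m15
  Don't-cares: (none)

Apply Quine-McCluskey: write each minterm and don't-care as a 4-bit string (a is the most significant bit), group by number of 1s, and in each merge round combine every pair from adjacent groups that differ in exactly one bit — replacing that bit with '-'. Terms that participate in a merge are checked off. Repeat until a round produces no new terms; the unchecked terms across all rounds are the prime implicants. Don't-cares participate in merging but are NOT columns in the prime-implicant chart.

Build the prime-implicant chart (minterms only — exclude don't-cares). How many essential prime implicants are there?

4

[col 0] 0001*, 0010*, 0011*, 0100*, 0101*, 0110*, 0111*, 1001*, 1111*
[col 1] -001, -111, 0-01*, 0-10*, 0-11*, 00-1*, 001-*, 01-0*, 01-1*, 010-*, 011-*
[col 2] 0--1, 0-1-, 01--
Prime implicants: -001, -111, 0--1, 0-1-, 01--
PI chart (minterm → PIs covering it):
  1 | -001,0--1
  2 | 0-1-  (sole → essential)
  3 | 0--1,0-1-
  4 | 01--  (sole → essential)
  5 | 0--1,01--
  6 | 0-1-,01--
  7 | -111,0--1,0-1-,01--
  9 | -001  (sole → essential)
  15 | -111  (sole → essential)
Essential prime implicants: -001, -111, 0-1-, 01--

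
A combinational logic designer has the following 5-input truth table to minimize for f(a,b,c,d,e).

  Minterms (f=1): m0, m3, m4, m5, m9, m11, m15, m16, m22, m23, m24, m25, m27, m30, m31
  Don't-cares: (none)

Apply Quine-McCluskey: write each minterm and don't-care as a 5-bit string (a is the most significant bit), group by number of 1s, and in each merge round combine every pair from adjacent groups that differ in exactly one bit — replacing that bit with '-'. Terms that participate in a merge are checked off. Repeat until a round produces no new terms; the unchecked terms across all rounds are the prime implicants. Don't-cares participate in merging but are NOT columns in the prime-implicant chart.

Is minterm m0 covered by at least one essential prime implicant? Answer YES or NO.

NO

[col 0] 00000*, 00011*, 00100*, 00101*, 01001*, 01011*, 01111*, 10000*, 10110*, 10111*, 11000*, 11001*, 11011*, 11110*, 11111*
[col 1] -0000, -1001*, -1011*, -1111*, 0-011, 00-00, 0010-, 01-11*, 010-1*, 1-000, 1-110*, 1-111*, 1011-*, 11-11*, 110-1*, 1100-, 1111-*
[col 2] -1-11, -10-1, 1-11-
Prime implicants: -0000, -1-11, -10-1, 0-011, 00-00, 0010-, 1-000, 1-11-, 1100-
PI chart (minterm → PIs covering it):
  0 | -0000,00-00
  3 | 0-011  (sole → essential)
  4 | 00-00,0010-
  5 | 0010-  (sole → essential)
  9 | -10-1  (sole → essential)
  11 | -1-11,-10-1,0-011
  15 | -1-11  (sole → essential)
  16 | -0000,1-000
  22 | 1-11-  (sole → essential)
  23 | 1-11-  (sole → essential)
  24 | 1-000,1100-
  25 | -10-1,1100-
  27 | -1-11,-10-1
  30 | 1-11-  (sole → essential)
  31 | -1-11,1-11-
Essential prime implicants: -1-11, -10-1, 0-011, 0010-, 1-11-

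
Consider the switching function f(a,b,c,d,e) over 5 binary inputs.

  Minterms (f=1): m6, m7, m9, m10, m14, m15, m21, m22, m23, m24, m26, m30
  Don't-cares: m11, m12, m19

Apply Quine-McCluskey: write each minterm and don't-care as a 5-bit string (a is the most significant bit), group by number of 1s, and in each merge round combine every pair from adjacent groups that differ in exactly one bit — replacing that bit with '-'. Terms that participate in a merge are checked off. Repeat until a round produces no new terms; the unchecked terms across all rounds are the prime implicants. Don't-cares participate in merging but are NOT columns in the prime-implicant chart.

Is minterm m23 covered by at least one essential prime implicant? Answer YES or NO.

size-2^0 implicants → 00110(✓)  00111(✓)  01001(✓)  01010(✓)  01011(✓)  01100(✓)  01110(✓)  01111(✓)  10011(✓)  10101(✓)  10110(✓)  10111(✓)  11000(✓)  11010(✓)  11110(✓)
size-2^1 implicants → -0110(✓)  -0111(✓)  -1010(✓)  -1110(✓)  0-110(✓)  0-111(✓)  0011-(✓)  01-10(✓)  01-11(✓)  010-1  0101-(✓)  011-0  0111-(✓)  1-110(✓)  10-11  101-1  1011-(✓)  11-10(✓)  110-0
size-2^2 implicants → --110  -011-  -1-10  0-11-  01-1-
Unchecked terms (primes): --110, -011-, -1-10, 0-11-, 01-1-, 010-1, 011-0, 10-11, 101-1, 110-0
Minterm coverage:
  m6 ⊆ --110,-011-,0-11-
  m7 ⊆ -011-,0-11-
  m9 ⊆ 010-1 [E]
  m10 ⊆ -1-10,01-1-
  m14 ⊆ --110,-1-10,0-11-,01-1-,011-0
  m15 ⊆ 0-11-,01-1-
  m21 ⊆ 101-1 [E]
  m22 ⊆ --110,-011-
  m23 ⊆ -011-,10-11,101-1
  m24 ⊆ 110-0 [E]
  m26 ⊆ -1-10,110-0
  m30 ⊆ --110,-1-10
E = {010-1, 101-1, 110-0}

YES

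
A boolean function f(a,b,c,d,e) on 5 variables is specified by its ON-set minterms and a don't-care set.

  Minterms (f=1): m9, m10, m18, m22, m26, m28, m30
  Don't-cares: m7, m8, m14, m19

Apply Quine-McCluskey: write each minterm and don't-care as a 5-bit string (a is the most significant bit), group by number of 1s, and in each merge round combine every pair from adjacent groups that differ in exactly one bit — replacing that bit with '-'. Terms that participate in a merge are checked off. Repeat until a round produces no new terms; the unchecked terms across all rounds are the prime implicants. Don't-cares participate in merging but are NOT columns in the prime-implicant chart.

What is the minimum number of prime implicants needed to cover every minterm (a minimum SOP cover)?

[col 0] 00111, 01000*, 01001*, 01010*, 01110*, 10010*, 10011*, 10110*, 11010*, 11100*, 11110*
[col 1] -1010*, -1110*, 01-10*, 010-0, 0100-, 1-010*, 1-110*, 10-10*, 1001-, 11-10*, 111-0
[col 2] -1-10, 1--10
Prime implicants: -1-10, 00111, 010-0, 0100-, 1--10, 1001-, 111-0
PI chart (minterm → PIs covering it):
  9 | 0100-  (sole → essential)
  10 | -1-10,010-0
  18 | 1--10,1001-
  22 | 1--10  (sole → essential)
  26 | -1-10,1--10
  28 | 111-0  (sole → essential)
  30 | -1-10,1--10,111-0
Essential prime implicants: 0100-, 1--10, 111-0
Petrick residual → -1-10
Minimum SOP uses 4 PIs: bde' + a'bc'd' + ade' + abce'

4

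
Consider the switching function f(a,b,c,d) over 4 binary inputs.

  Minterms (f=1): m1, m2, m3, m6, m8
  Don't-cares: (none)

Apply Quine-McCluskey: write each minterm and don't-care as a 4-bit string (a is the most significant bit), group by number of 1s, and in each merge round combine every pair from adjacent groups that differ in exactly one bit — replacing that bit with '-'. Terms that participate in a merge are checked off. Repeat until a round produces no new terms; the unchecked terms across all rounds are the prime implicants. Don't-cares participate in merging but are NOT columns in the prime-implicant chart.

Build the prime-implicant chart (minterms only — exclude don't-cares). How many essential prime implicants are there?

3

Round 0: 0001✓ 0010✓ 0011✓ 0110✓ 1000
Round 1: 0-10 00-1 001-
PIs = {0-10, 00-1, 001-, 1000}
Coverage chart:
  m1: 00-1 ←essential
  m2: 0-10,001-
  m3: 00-1,001-
  m6: 0-10 ←essential
  m8: 1000 ←essential
Essential: 0-10, 00-1, 1000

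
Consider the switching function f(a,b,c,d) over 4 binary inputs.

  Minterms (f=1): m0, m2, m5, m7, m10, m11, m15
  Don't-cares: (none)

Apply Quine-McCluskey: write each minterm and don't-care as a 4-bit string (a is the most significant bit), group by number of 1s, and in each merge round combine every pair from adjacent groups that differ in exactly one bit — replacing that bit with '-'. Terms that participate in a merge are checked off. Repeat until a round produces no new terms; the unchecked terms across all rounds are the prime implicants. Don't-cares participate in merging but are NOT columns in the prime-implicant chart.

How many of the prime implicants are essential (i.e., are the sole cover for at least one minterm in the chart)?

2

[col 0] 0000*, 0010*, 0101*, 0111*, 1010*, 1011*, 1111*
[col 1] -010, -111, 00-0, 01-1, 1-11, 101-
Prime implicants: -010, -111, 00-0, 01-1, 1-11, 101-
PI chart (minterm → PIs covering it):
  0 | 00-0  (sole → essential)
  2 | -010,00-0
  5 | 01-1  (sole → essential)
  7 | -111,01-1
  10 | -010,101-
  11 | 1-11,101-
  15 | -111,1-11
Essential prime implicants: 00-0, 01-1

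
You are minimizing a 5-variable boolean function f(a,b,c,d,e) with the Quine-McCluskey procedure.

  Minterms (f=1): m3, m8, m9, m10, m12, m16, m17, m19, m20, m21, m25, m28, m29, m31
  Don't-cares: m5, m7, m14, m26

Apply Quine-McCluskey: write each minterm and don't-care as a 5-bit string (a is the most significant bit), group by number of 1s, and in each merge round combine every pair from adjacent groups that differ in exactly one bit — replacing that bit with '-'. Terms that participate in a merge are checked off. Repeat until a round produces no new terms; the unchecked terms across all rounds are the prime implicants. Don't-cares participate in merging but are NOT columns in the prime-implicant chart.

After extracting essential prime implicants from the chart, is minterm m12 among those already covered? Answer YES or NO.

[col 0] 00011*, 00101*, 00111*, 01000*, 01001*, 01010*, 01100*, 01110*, 10000*, 10001*, 10011*, 10100*, 10101*, 11001*, 11010*, 11100*, 11101*, 11111*
[col 1] -0011, -0101, -1001, -1010, -1100, 00-11, 001-1, 01-00*, 01-10*, 010-0*, 0100-, 011-0*, 1-001*, 1-100*, 1-101*, 10-00*, 10-01*, 100-1, 1000-*, 1010-*, 11-01*, 111-1, 1110-*
[col 2] 01--0, 1--01, 1-10-, 10-0-
Prime implicants: -0011, -0101, -1001, -1010, -1100, 00-11, 001-1, 01--0, 0100-, 1--01, 1-10-, 10-0-, 100-1, 111-1
PI chart (minterm → PIs covering it):
  3 | -0011,00-11
  8 | 01--0,0100-
  9 | -1001,0100-
  10 | -1010,01--0
  12 | -1100,01--0
  16 | 10-0-  (sole → essential)
  17 | 1--01,10-0-,100-1
  19 | -0011,100-1
  20 | 1-10-,10-0-
  21 | -0101,1--01,1-10-,10-0-
  25 | -1001,1--01
  28 | -1100,1-10-
  29 | 1--01,1-10-,111-1
  31 | 111-1  (sole → essential)
Essential prime implicants: 10-0-, 111-1

NO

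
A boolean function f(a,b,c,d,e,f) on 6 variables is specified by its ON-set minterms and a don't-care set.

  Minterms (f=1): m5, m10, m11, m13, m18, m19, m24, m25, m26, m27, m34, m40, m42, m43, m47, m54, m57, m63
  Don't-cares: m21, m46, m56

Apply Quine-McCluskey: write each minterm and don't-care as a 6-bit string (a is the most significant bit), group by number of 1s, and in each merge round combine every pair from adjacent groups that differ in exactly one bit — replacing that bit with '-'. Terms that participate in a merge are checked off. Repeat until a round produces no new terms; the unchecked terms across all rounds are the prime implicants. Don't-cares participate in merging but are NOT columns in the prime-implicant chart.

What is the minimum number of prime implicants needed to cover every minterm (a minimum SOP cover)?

size-2^0 implicants → 000101(✓)  001010(✓)  001011(✓)  001101(✓)  010010(✓)  010011(✓)  010101(✓)  011000(✓)  011001(✓)  011010(✓)  011011(✓)  100010(✓)  101000(✓)  101010(✓)  101011(✓)  101110(✓)  101111(✓)  110110  111000(✓)  111001(✓)  111111(✓)
size-2^1 implicants → -01010(✓)  -01011(✓)  -11000(✓)  -11001(✓)  0-0101  0-1010(✓)  0-1011(✓)  00-101  00101-(✓)  01-010(✓)  01-011(✓)  01001-(✓)  0110-0(✓)  0110-1(✓)  01100-(✓)  01101-(✓)  1-1000  1-1111  10-010  101-10(✓)  101-11(✓)  1010-0  10101-(✓)  10111-(✓)  11100-(✓)
size-2^2 implicants → -0101-  -1100-  0-101-  01-01-  0110--  101-1-
Unchecked terms (primes): -0101-, -1100-, 0-0101, 0-101-, 00-101, 01-01-, 0110--, 1-1000, 1-1111, 10-010, 101-1-, 1010-0, 110110
Minterm coverage:
  m5 ⊆ 0-0101,00-101
  m10 ⊆ -0101-,0-101-
  m11 ⊆ -0101-,0-101-
  m13 ⊆ 00-101 [E]
  m18 ⊆ 01-01- [E]
  m19 ⊆ 01-01- [E]
  m24 ⊆ -1100-,0110--
  m25 ⊆ -1100-,0110--
  m26 ⊆ 0-101-,01-01-,0110--
  m27 ⊆ 0-101-,01-01-,0110--
  m34 ⊆ 10-010 [E]
  m40 ⊆ 1-1000,1010-0
  m42 ⊆ -0101-,10-010,101-1-,1010-0
  m43 ⊆ -0101-,101-1-
  m47 ⊆ 1-1111,101-1-
  m54 ⊆ 110110 [E]
  m57 ⊆ -1100- [E]
  m63 ⊆ 1-1111 [E]
E = {-1100-, 00-101, 01-01-, 1-1111, 10-010, 110110}
Petrick residual → -0101-, 1-1000
Cover = b'cd'e + bcd'e' + a'b'de'f + a'bd'e + acd'e'f' + acdef + ab'd'ef' + abc'def'  |cover|=8

8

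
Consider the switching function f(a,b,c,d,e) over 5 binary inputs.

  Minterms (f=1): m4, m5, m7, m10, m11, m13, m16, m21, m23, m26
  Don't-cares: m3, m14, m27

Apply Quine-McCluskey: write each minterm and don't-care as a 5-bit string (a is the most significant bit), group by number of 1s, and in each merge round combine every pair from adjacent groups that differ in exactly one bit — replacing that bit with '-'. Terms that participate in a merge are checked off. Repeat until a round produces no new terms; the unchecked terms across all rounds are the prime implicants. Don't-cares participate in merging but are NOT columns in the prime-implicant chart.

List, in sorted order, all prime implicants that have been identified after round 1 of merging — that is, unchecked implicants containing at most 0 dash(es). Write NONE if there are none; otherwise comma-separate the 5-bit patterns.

10000

[col 0] 00011*, 00100*, 00101*, 00111*, 01010*, 01011*, 01101*, 01110*, 10000, 10101*, 10111*, 11010*, 11011*
[col 1] -0101*, -0111*, -1010*, -1011*, 0-011, 0-101, 00-11, 001-1*, 0010-, 01-10, 0101-*, 101-1*, 1101-*
[col 2] -01-1, -101-
Prime implicants: -01-1, -101-, 0-011, 0-101, 00-11, 0010-, 01-10, 10000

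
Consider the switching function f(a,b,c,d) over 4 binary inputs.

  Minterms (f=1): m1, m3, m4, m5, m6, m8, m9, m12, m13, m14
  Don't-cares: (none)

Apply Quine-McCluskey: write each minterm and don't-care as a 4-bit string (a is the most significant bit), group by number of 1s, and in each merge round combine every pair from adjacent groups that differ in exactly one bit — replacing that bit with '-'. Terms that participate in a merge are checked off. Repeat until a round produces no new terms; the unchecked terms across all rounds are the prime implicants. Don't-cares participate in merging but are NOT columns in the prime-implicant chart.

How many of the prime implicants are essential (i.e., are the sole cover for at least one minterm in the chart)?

[col 0] 0001*, 0011*, 0100*, 0101*, 0110*, 1000*, 1001*, 1100*, 1101*, 1110*
[col 1] -001*, -100*, -101*, -110*, 0-01*, 00-1, 01-0*, 010-*, 1-00*, 1-01*, 100-*, 11-0*, 110-*
[col 2] --01, -1-0, -10-, 1-0-
Prime implicants: --01, -1-0, -10-, 00-1, 1-0-
PI chart (minterm → PIs covering it):
  1 | --01,00-1
  3 | 00-1  (sole → essential)
  4 | -1-0,-10-
  5 | --01,-10-
  6 | -1-0  (sole → essential)
  8 | 1-0-  (sole → essential)
  9 | --01,1-0-
  12 | -1-0,-10-,1-0-
  13 | --01,-10-,1-0-
  14 | -1-0  (sole → essential)
Essential prime implicants: -1-0, 00-1, 1-0-

3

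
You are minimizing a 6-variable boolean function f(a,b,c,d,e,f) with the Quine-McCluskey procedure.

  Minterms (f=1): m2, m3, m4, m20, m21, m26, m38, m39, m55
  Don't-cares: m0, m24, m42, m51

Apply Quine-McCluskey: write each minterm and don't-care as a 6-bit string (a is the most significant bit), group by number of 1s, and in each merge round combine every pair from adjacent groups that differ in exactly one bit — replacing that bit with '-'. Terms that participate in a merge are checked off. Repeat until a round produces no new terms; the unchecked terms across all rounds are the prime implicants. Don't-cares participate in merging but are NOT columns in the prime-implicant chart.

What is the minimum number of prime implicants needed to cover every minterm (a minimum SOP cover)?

[col 0] 000000*, 000010*, 000011*, 000100*, 010100*, 010101*, 011000*, 011010*, 100110*, 100111*, 101010, 110011*, 110111*
[col 1] 0-0100, 000-00, 0000-0, 00001-, 01010-, 0110-0, 1-0111, 10011-, 110-11
Prime implicants: 0-0100, 000-00, 0000-0, 00001-, 01010-, 0110-0, 1-0111, 10011-, 101010, 110-11
PI chart (minterm → PIs covering it):
  2 | 0000-0,00001-
  3 | 00001-  (sole → essential)
  4 | 0-0100,000-00
  20 | 0-0100,01010-
  21 | 01010-  (sole → essential)
  26 | 0110-0  (sole → essential)
  38 | 10011-  (sole → essential)
  39 | 1-0111,10011-
  55 | 1-0111,110-11
Essential prime implicants: 00001-, 01010-, 0110-0, 10011-
Petrick residual → 0-0100, 1-0111
Minimum SOP uses 6 PIs: a'c'de'f' + a'b'c'd'e + a'bc'de' + a'bcd'f' + ac'def + ab'c'de

6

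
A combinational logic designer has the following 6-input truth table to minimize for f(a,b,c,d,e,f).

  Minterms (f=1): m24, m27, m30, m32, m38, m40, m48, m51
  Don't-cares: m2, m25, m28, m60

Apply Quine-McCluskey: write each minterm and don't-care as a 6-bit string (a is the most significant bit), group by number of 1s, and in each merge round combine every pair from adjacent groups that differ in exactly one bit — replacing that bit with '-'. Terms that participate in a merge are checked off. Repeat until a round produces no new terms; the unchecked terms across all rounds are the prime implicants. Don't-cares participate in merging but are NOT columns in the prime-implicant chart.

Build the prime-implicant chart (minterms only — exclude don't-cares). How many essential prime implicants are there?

[col 0] 000010, 011000*, 011001*, 011011*, 011100*, 011110*, 100000*, 100110, 101000*, 110000*, 110011, 111100*
[col 1] -11100, 011-00, 0110-1, 01100-, 0111-0, 1-0000, 10-000
Prime implicants: -11100, 000010, 011-00, 0110-1, 01100-, 0111-0, 1-0000, 10-000, 100110, 110011
PI chart (minterm → PIs covering it):
  24 | 011-00,01100-
  27 | 0110-1  (sole → essential)
  30 | 0111-0  (sole → essential)
  32 | 1-0000,10-000
  38 | 100110  (sole → essential)
  40 | 10-000  (sole → essential)
  48 | 1-0000  (sole → essential)
  51 | 110011  (sole → essential)
Essential prime implicants: 0110-1, 0111-0, 1-0000, 10-000, 100110, 110011

6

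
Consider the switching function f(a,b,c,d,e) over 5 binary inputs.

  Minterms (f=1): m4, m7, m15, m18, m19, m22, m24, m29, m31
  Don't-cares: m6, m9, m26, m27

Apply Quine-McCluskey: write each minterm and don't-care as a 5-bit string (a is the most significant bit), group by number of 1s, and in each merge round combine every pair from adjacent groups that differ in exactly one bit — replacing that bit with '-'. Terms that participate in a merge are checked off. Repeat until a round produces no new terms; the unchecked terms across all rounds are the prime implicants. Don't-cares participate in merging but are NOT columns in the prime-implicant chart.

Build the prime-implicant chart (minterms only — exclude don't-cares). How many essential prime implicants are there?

4

size-2^0 implicants → 00100(✓)  00110(✓)  00111(✓)  01001  01111(✓)  10010(✓)  10011(✓)  10110(✓)  11000(✓)  11010(✓)  11011(✓)  11101(✓)  11111(✓)
size-2^1 implicants → -0110  -1111  0-111  001-0  0011-  1-010(✓)  1-011(✓)  10-10  1001-(✓)  11-11  110-0  1101-(✓)  111-1
size-2^2 implicants → 1-01-
Unchecked terms (primes): -0110, -1111, 0-111, 001-0, 0011-, 01001, 1-01-, 10-10, 11-11, 110-0, 111-1
Minterm coverage:
  m4 ⊆ 001-0 [E]
  m7 ⊆ 0-111,0011-
  m15 ⊆ -1111,0-111
  m18 ⊆ 1-01-,10-10
  m19 ⊆ 1-01- [E]
  m22 ⊆ -0110,10-10
  m24 ⊆ 110-0 [E]
  m29 ⊆ 111-1 [E]
  m31 ⊆ -1111,11-11,111-1
E = {001-0, 1-01-, 110-0, 111-1}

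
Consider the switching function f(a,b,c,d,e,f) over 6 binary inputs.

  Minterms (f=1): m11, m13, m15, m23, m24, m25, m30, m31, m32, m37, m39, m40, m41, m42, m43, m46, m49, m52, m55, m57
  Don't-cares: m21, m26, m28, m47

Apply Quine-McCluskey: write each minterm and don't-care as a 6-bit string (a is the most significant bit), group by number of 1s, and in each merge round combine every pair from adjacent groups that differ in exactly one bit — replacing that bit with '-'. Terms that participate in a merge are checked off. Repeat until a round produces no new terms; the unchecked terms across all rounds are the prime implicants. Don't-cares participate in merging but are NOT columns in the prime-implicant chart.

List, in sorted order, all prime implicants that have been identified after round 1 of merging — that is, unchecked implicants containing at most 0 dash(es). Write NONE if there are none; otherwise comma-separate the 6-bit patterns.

110100

[col 0] 001011*, 001101*, 001111*, 010101*, 010111*, 011000*, 011001*, 011010*, 011100*, 011110*, 011111*, 100000*, 100101*, 100111*, 101000*, 101001*, 101010*, 101011*, 101110*, 101111*, 110001*, 110100, 110111*, 111001*
[col 1] -01011*, -01111*, -10111, -11001, 0-1111, 001-11*, 0011-1, 01-111, 0101-1, 011-00*, 011-10*, 0110-0*, 01100-, 0111-0*, 01111-, 1-0111, 1-1001, 10-000, 10-111, 1001-1, 101-10*, 101-11*, 1010-0*, 1010-1*, 10100-*, 10101-*, 10111-*, 11-001
[col 2] -01-11, 011--0, 101-1-, 1010--
Prime implicants: -01-11, -10111, -11001, 0-1111, 0011-1, 01-111, 0101-1, 011--0, 01100-, 01111-, 1-0111, 1-1001, 10-000, 10-111, 1001-1, 101-1-, 1010--, 11-001, 110100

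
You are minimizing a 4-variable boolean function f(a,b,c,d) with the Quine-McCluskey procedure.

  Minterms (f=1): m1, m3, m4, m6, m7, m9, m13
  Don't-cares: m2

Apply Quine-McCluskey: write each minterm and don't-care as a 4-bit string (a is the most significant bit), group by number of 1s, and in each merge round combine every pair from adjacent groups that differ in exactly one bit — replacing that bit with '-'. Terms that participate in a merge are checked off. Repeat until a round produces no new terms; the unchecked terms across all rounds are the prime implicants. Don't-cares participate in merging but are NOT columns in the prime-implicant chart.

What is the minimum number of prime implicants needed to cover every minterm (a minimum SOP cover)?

4

[col 0] 0001*, 0010*, 0011*, 0100*, 0110*, 0111*, 1001*, 1101*
[col 1] -001, 0-10*, 0-11*, 00-1, 001-*, 01-0, 011-*, 1-01
[col 2] 0-1-
Prime implicants: -001, 0-1-, 00-1, 01-0, 1-01
PI chart (minterm → PIs covering it):
  1 | -001,00-1
  3 | 0-1-,00-1
  4 | 01-0  (sole → essential)
  6 | 0-1-,01-0
  7 | 0-1-  (sole → essential)
  9 | -001,1-01
  13 | 1-01  (sole → essential)
Essential prime implicants: 0-1-, 01-0, 1-01
Petrick residual → -001
Minimum SOP uses 4 PIs: b'c'd + a'c + a'bd' + ac'd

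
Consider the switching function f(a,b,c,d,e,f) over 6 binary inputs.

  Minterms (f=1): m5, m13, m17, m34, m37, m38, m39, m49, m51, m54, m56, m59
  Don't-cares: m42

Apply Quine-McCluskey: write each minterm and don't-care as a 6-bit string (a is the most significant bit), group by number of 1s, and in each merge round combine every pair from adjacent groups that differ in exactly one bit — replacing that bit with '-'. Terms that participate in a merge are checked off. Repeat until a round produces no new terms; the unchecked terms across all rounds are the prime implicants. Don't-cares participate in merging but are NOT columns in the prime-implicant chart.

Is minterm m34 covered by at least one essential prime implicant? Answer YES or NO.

size-2^0 implicants → 000101(✓)  001101(✓)  010001(✓)  100010(✓)  100101(✓)  100110(✓)  100111(✓)  101010(✓)  110001(✓)  110011(✓)  110110(✓)  111000  111011(✓)
size-2^1 implicants → -00101  -10001  00-101  1-0110  10-010  100-10  1001-1  10011-  11-011  1100-1
Unchecked terms (primes): -00101, -10001, 00-101, 1-0110, 10-010, 100-10, 1001-1, 10011-, 11-011, 1100-1, 111000
Minterm coverage:
  m5 ⊆ -00101,00-101
  m13 ⊆ 00-101 [E]
  m17 ⊆ -10001 [E]
  m34 ⊆ 10-010,100-10
  m37 ⊆ -00101,1001-1
  m38 ⊆ 1-0110,100-10,10011-
  m39 ⊆ 1001-1,10011-
  m49 ⊆ -10001,1100-1
  m51 ⊆ 11-011,1100-1
  m54 ⊆ 1-0110 [E]
  m56 ⊆ 111000 [E]
  m59 ⊆ 11-011 [E]
E = {-10001, 00-101, 1-0110, 11-011, 111000}

NO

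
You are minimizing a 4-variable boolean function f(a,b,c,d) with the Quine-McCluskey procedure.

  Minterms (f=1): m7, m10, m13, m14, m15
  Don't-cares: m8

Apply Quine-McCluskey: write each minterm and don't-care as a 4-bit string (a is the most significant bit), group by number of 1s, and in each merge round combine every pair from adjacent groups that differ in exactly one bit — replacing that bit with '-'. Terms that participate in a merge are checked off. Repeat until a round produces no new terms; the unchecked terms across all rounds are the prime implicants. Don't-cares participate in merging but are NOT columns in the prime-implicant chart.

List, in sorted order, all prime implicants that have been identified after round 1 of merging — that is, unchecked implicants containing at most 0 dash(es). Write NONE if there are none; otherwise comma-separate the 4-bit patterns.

NONE

size-2^0 implicants → 0111(✓)  1000(✓)  1010(✓)  1101(✓)  1110(✓)  1111(✓)
size-2^1 implicants → -111  1-10  10-0  11-1  111-
Unchecked terms (primes): -111, 1-10, 10-0, 11-1, 111-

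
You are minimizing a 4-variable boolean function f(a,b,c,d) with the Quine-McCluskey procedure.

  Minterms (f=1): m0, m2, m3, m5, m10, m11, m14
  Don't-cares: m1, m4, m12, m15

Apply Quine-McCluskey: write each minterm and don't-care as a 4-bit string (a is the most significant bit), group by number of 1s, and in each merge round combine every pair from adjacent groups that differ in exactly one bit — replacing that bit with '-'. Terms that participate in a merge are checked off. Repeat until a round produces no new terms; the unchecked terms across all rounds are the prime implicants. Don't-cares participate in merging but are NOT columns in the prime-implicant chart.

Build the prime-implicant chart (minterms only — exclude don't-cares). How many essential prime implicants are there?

size-2^0 implicants → 0000(✓)  0001(✓)  0010(✓)  0011(✓)  0100(✓)  0101(✓)  1010(✓)  1011(✓)  1100(✓)  1110(✓)  1111(✓)
size-2^1 implicants → -010(✓)  -011(✓)  -100  0-00(✓)  0-01(✓)  00-0(✓)  00-1(✓)  000-(✓)  001-(✓)  010-(✓)  1-10(✓)  1-11(✓)  101-(✓)  11-0  111-(✓)
size-2^2 implicants → -01-  0-0-  00--  1-1-
Unchecked terms (primes): -01-, -100, 0-0-, 00--, 1-1-, 11-0
Minterm coverage:
  m0 ⊆ 0-0-,00--
  m2 ⊆ -01-,00--
  m3 ⊆ -01-,00--
  m5 ⊆ 0-0- [E]
  m10 ⊆ -01-,1-1-
  m11 ⊆ -01-,1-1-
  m14 ⊆ 1-1-,11-0
E = {0-0-}

1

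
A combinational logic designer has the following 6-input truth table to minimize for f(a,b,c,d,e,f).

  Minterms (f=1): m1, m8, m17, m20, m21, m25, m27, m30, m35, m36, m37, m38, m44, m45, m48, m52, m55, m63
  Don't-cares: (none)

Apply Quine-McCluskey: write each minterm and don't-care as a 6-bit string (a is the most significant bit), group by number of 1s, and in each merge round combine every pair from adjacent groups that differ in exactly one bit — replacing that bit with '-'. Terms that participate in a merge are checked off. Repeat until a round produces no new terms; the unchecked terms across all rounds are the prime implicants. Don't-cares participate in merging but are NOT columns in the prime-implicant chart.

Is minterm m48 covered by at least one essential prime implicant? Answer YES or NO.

Round 0: 000001✓ 001000 010001✓ 010100✓ 010101✓ 011001✓ 011011✓ 011110 100011 100100✓ 100101✓ 100110✓ 101100✓ 101101✓ 110000✓ 110100✓ 110111✓ 111111✓
Round 1: -10100 0-0001 01-001 010-01 01010- 0110-1 1-0100 10-100✓ 10-101✓ 1001-0 10010-✓ 10110-✓ 11-111 110-00
Round 2: 10-10-
PIs = {-10100, 0-0001, 001000, 01-001, 010-01, 01010-, 0110-1, 011110, 1-0100, 10-10-, 100011, 1001-0, 11-111, 110-00}
Coverage chart:
  m1: 0-0001 ←essential
  m8: 001000 ←essential
  m17: 0-0001,01-001,010-01
  m20: -10100,01010-
  m21: 010-01,01010-
  m25: 01-001,0110-1
  m27: 0110-1 ←essential
  m30: 011110 ←essential
  m35: 100011 ←essential
  m36: 1-0100,10-10-,1001-0
  m37: 10-10- ←essential
  m38: 1001-0 ←essential
  m44: 10-10- ←essential
  m45: 10-10- ←essential
  m48: 110-00 ←essential
  m52: -10100,1-0100,110-00
  m55: 11-111 ←essential
  m63: 11-111 ←essential
Essential: 0-0001, 001000, 0110-1, 011110, 10-10-, 100011, 1001-0, 11-111, 110-00

YES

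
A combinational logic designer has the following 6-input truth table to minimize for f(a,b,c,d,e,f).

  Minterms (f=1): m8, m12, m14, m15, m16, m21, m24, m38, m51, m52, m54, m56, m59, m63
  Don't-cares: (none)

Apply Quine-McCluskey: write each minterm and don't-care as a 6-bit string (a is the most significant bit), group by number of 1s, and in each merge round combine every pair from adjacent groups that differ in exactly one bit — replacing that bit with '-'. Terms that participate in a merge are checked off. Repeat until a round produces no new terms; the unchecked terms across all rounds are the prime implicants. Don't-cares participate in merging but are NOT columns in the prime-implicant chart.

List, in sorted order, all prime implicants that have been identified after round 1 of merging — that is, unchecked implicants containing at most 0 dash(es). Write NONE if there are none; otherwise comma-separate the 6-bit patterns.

010101

size-2^0 implicants → 001000(✓)  001100(✓)  001110(✓)  001111(✓)  010000(✓)  010101  011000(✓)  100110(✓)  110011(✓)  110100(✓)  110110(✓)  111000(✓)  111011(✓)  111111(✓)
size-2^1 implicants → -11000  0-1000  001-00  0011-0  00111-  01-000  1-0110  11-011  1101-0  111-11
Unchecked terms (primes): -11000, 0-1000, 001-00, 0011-0, 00111-, 01-000, 010101, 1-0110, 11-011, 1101-0, 111-11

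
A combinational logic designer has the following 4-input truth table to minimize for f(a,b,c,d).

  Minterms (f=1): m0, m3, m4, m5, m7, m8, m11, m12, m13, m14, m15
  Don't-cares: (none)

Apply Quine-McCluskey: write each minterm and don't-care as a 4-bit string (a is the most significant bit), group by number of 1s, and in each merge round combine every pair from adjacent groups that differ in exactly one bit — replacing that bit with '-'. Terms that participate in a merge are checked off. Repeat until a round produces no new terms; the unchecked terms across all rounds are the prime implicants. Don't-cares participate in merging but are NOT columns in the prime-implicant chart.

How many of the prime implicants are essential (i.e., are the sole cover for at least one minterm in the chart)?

Round 0: 0000✓ 0011✓ 0100✓ 0101✓ 0111✓ 1000✓ 1011✓ 1100✓ 1101✓ 1110✓ 1111✓
Round 1: -000✓ -011✓ -100✓ -101✓ -111✓ 0-00✓ 0-11✓ 01-1✓ 010-✓ 1-00✓ 1-11✓ 11-0✓ 11-1✓ 110-✓ 111-✓
Round 2: --00 --11 -1-1 -10- 11--
PIs = {--00, --11, -1-1, -10-, 11--}
Coverage chart:
  m0: --00 ←essential
  m3: --11 ←essential
  m4: --00,-10-
  m5: -1-1,-10-
  m7: --11,-1-1
  m8: --00 ←essential
  m11: --11 ←essential
  m12: --00,-10-,11--
  m13: -1-1,-10-,11--
  m14: 11-- ←essential
  m15: --11,-1-1,11--
Essential: --00, --11, 11--

3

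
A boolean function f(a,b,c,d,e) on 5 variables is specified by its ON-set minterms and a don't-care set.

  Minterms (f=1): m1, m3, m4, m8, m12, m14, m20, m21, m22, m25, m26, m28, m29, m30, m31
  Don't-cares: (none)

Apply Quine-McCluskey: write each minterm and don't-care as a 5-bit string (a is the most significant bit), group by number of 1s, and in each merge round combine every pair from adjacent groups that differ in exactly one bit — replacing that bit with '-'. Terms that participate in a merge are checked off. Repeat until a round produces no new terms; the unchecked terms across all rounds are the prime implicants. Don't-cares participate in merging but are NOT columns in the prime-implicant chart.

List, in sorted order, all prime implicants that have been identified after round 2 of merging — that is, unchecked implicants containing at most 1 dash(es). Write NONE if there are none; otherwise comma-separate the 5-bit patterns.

Round 0: 00001✓ 00011✓ 00100✓ 01000✓ 01100✓ 01110✓ 10100✓ 10101✓ 10110✓ 11001✓ 11010✓ 11100✓ 11101✓ 11110✓ 11111✓
Round 1: -0100✓ -1100✓ -1110✓ 0-100✓ 000-1 01-00 011-0✓ 1-100✓ 1-101✓ 1-110✓ 101-0✓ 1010-✓ 11-01 11-10 111-0✓ 111-1✓ 1110-✓ 1111-✓
Round 2: --100 -11-0 1-1-0 1-10- 111--
PIs = {--100, -11-0, 000-1, 01-00, 1-1-0, 1-10-, 11-01, 11-10, 111--}

000-1, 01-00, 11-01, 11-10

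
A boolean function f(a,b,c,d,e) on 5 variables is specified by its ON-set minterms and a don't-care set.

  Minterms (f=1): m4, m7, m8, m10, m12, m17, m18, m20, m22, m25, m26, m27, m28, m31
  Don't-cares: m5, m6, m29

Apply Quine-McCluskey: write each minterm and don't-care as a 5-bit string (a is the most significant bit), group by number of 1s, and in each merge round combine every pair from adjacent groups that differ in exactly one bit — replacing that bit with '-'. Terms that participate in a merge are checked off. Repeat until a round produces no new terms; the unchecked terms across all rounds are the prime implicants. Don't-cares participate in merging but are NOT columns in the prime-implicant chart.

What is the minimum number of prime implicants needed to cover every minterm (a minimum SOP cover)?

7

Round 0: 00100✓ 00101✓ 00110✓ 00111✓ 01000✓ 01010✓ 01100✓ 10001✓ 10010✓ 10100✓ 10110✓ 11001✓ 11010✓ 11011✓ 11100✓ 11101✓ 11111✓
Round 1: -0100✓ -0110✓ -1010 -1100✓ 0-100✓ 001-0✓ 001-1✓ 0010-✓ 0011-✓ 01-00 010-0 1-001 1-010 1-100✓ 10-10 101-0✓ 11-01✓ 11-11✓ 110-1✓ 1101- 111-1✓ 1110-
Round 2: --100 -01-0 001-- 11--1
PIs = {--100, -01-0, -1010, 001--, 01-00, 010-0, 1-001, 1-010, 10-10, 11--1, 1101-, 1110-}
Coverage chart:
  m4: --100,-01-0,001--
  m7: 001-- ←essential
  m8: 01-00,010-0
  m10: -1010,010-0
  m12: --100,01-00
  m17: 1-001 ←essential
  m18: 1-010,10-10
  m20: --100,-01-0
  m22: -01-0,10-10
  m25: 1-001,11--1
  m26: -1010,1-010,1101-
  m27: 11--1,1101-
  m28: --100,1110-
  m31: 11--1 ←essential
Essential: 001--, 1-001, 11--1
Petrick residual → --100, -01-0, 010-0, 1-010
Min cover (7 terms): cd'e' + b'ce' + a'b'c + a'bc'e' + ac'd'e + ac'de' + abe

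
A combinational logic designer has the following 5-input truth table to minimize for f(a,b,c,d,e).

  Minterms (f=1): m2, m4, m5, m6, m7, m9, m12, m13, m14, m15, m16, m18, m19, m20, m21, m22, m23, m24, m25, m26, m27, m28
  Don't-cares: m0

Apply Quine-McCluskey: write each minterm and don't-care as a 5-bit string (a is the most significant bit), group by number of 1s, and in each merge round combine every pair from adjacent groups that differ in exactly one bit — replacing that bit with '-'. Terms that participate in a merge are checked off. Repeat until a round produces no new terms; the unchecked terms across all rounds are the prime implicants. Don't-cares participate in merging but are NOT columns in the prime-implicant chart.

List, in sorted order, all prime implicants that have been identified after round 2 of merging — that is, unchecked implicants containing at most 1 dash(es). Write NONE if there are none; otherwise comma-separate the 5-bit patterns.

-1001, 01-01

[col 0] 00000*, 00010*, 00100*, 00101*, 00110*, 00111*, 01001*, 01100*, 01101*, 01110*, 01111*, 10000*, 10010*, 10011*, 10100*, 10101*, 10110*, 10111*, 11000*, 11001*, 11010*, 11011*, 11100*
[col 1] -0000*, -0010*, -0100*, -0101*, -0110*, -0111*, -1001, -1100*, 0-100*, 0-101*, 0-110*, 0-111*, 00-00*, 00-10*, 000-0*, 001-0*, 001-1*, 0010-*, 0011-*, 01-01, 011-0*, 011-1*, 0110-*, 0111-*, 1-000*, 1-010*, 1-011*, 1-100*, 10-00*, 10-10*, 10-11*, 100-0*, 1001-*, 101-0*, 101-1*, 1010-*, 1011-*, 11-00*, 110-0*, 110-1*, 1100-*, 1101-*
[col 2] --100, -0-00*, -0-10*, -00-0*, -01-0*, -01-1*, -010-*, -011-*, 0-1-0*, 0-1-1*, 0-10-*, 0-11-*, 00--0*, 001--*, 011--*, 1--00, 1-0-0, 1-01-, 10--0*, 10-1-, 101--*, 110--
[col 3] -0--0, -01--, 0-1--
Prime implicants: --100, -0--0, -01--, -1001, 0-1--, 01-01, 1--00, 1-0-0, 1-01-, 10-1-, 110--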